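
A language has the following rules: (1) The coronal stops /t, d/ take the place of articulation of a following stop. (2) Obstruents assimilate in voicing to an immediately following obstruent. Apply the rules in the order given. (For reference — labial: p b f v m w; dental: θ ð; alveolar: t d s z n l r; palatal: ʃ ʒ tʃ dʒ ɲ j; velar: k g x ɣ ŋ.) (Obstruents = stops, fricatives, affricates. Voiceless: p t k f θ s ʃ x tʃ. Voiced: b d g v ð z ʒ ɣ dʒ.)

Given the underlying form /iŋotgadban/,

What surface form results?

Rule 1: /t/ before /g/ (velar) → [k]
Rule 1: /d/ before /b/ (labial) → [b]
After rule 1: iŋokgabban
Rule 2: /k/ before /g/ (voiced) → [g]

[iŋoggabban]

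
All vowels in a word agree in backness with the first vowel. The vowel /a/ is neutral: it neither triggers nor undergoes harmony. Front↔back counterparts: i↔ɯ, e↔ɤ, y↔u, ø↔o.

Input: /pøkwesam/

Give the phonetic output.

no segment meets the rule's conditions; no change.

[pøkwesam]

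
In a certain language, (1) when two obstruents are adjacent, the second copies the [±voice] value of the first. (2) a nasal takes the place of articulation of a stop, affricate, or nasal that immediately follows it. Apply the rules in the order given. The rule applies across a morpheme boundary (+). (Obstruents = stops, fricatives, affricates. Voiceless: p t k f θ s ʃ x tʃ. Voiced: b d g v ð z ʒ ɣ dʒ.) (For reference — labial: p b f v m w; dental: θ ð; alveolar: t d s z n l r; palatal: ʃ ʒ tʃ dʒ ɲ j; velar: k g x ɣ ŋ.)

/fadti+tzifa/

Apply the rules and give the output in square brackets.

Rule 1: /t/ after /d/ (voiced) → [d]
Rule 1: /z/ after /t/ (voiceless) → [s]
After rule 1: faddi+tsifa
Rule 2: no segment meets the rule's conditions; no change.

[faddi+tsifa]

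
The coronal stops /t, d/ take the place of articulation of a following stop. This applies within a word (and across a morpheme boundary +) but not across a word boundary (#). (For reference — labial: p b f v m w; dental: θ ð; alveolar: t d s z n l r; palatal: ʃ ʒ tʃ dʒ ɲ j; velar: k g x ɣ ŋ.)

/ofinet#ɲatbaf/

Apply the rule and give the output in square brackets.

/t/ before /b/ (labial) → [p]

[ofinet#ɲapbaf]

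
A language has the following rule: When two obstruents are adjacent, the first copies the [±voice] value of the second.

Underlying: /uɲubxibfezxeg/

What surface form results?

[uɲupxipfesxeg]

/b/ before /x/ (voiceless) → [p]
/b/ before /f/ (voiceless) → [p]
/z/ before /x/ (voiceless) → [s]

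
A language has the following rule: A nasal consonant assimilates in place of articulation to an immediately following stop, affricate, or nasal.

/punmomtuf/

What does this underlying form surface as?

[pummontuf]

/n/ before /m/ (labial) → [m]
/m/ before /t/ (alveolar) → [n]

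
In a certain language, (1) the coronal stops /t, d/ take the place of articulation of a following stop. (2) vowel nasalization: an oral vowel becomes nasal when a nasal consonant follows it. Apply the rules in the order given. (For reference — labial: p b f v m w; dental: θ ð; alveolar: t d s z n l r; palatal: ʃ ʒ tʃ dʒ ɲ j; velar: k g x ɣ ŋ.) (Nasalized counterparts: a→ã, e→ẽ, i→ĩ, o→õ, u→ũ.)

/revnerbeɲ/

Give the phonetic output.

[revnerbẽɲ]

Rule 1: no segment meets the rule's conditions; no change.
After rule 1: revnerbeɲ
Rule 2: /e/ before nasal /ɲ/ → [ẽ]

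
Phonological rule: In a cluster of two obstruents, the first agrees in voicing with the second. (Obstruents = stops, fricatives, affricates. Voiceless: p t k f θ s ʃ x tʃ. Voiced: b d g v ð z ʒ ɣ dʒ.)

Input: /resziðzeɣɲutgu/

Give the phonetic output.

[rezziðzeɣɲudgu]

/s/ before /z/ (voiced) → [z]
/t/ before /g/ (voiced) → [d]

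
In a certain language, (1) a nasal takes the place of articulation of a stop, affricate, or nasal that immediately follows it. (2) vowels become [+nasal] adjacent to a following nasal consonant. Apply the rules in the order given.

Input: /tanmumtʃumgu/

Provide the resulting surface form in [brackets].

Rule 1: /n/ before /m/ (labial) → [m]
Rule 1: /m/ before /tʃ/ (palatal) → [ɲ]
Rule 1: /m/ before /g/ (velar) → [ŋ]
After rule 1: tammuɲtʃuŋgu
Rule 2: /a/ before nasal /m/ → [ã]
Rule 2: /u/ before nasal /ɲ/ → [ũ]
Rule 2: /u/ before nasal /ŋ/ → [ũ]

[tãmmũɲtʃũŋgu]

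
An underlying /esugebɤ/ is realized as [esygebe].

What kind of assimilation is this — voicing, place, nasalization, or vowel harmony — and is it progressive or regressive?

/u/→[y] /ɤ/→[e].
Vowels agree with the first vowel, so the harmony is progressive.

vowel harmony, progressive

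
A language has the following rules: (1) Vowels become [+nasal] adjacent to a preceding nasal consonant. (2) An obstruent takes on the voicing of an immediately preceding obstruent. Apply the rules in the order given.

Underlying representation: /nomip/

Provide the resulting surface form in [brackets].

Rule 1: /o/ after nasal /n/ → [õ]
Rule 1: /i/ after nasal /m/ → [ĩ]
After rule 1: nõmĩp
Rule 2: no segment meets the rule's conditions; no change.

[nõmĩp]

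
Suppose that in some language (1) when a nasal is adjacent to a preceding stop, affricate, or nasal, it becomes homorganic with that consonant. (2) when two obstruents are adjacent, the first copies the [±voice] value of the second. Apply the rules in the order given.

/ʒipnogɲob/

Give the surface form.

Rule 1: /n/ after /p/ (labial) → [m]
Rule 1: /ɲ/ after /g/ (velar) → [ŋ]
After rule 1: ʒipmogŋob
Rule 2: no segment meets the rule's conditions; no change.

[ʒipmogŋob]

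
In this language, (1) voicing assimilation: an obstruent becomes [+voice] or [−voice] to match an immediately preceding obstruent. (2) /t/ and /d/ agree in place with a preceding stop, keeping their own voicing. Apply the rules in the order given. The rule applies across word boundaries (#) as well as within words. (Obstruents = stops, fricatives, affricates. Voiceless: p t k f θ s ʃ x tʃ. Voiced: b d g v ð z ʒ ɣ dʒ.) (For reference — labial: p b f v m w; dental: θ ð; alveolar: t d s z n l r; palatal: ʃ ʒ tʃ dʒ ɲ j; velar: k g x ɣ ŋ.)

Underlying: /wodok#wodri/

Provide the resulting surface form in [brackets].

Rule 1: no segment meets the rule's conditions; no change.
After rule 1: wodok#wodri
Rule 2: no segment meets the rule's conditions; no change.

[wodok#wodri]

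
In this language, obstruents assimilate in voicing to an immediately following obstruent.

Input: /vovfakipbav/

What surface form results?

[voffakibbav]

/v/ before /f/ (voiceless) → [f]
/p/ before /b/ (voiced) → [b]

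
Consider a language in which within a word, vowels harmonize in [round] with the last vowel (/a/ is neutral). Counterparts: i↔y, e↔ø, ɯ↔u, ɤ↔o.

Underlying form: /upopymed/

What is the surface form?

/u/ harmonizes with /e/ ([-round]) → [ɯ]
/o/ harmonizes with /e/ ([-round]) → [ɤ]
/y/ harmonizes with /e/ ([-round]) → [i]

[ɯpɤpimed]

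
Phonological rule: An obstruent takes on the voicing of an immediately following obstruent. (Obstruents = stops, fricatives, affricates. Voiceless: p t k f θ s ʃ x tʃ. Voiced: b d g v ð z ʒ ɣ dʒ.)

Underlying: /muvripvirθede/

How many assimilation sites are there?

1

/p/ before /v/ (voiced) → [b]
1 segment changes.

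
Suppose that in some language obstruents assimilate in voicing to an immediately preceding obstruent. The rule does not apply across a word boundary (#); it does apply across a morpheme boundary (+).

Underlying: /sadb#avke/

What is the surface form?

/k/ after /v/ (voiced) → [g]

[sadb#avge]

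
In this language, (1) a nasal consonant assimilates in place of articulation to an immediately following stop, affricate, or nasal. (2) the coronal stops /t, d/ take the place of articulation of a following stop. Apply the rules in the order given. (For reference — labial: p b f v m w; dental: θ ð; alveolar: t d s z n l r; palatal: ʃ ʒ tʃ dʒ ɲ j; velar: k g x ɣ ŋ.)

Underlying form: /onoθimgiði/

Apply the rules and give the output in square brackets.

[onoθiŋgiði]

Rule 1: /m/ before /g/ (velar) → [ŋ]
After rule 1: onoθiŋgiði
Rule 2: no segment meets the rule's conditions; no change.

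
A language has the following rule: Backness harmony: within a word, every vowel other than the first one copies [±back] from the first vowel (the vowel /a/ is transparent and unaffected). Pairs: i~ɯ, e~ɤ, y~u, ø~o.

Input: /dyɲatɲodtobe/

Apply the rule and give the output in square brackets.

/o/ harmonizes with /y/ ([-back]) → [ø]
/o/ harmonizes with /y/ ([-back]) → [ø]

[dyɲatɲødtøbe]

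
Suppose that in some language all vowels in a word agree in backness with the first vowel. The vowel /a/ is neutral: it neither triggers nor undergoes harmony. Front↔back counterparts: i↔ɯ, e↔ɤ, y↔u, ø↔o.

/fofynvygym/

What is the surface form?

/y/ harmonizes with /o/ ([+back]) → [u]
/y/ harmonizes with /o/ ([+back]) → [u]
/y/ harmonizes with /o/ ([+back]) → [u]

[fofunvugum]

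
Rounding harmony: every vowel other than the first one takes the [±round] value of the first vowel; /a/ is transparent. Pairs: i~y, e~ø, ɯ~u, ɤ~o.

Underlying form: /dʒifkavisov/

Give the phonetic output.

[dʒifkavisɤv]

/o/ harmonizes with /i/ ([-round]) → [ɤ]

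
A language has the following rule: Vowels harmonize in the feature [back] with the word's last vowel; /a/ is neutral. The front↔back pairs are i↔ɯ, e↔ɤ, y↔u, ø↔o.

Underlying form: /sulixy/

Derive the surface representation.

/u/ harmonizes with /y/ ([-back]) → [y]

[sylixy]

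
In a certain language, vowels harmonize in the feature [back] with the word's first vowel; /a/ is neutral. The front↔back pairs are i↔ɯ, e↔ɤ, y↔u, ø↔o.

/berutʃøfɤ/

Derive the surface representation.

/u/ harmonizes with /e/ ([-back]) → [y]
/ɤ/ harmonizes with /e/ ([-back]) → [e]

[berytʃøfe]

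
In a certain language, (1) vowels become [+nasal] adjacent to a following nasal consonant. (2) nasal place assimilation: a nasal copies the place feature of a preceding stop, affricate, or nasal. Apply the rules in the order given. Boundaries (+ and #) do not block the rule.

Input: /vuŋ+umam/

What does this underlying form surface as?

[vũŋ+ũmãm]

Rule 1: /u/ before nasal /ŋ/ → [ũ]
Rule 1: /u/ before nasal /m/ → [ũ]
Rule 1: /a/ before nasal /m/ → [ã]
After rule 1: vũŋ+ũmãm
Rule 2: no segment meets the rule's conditions; no change.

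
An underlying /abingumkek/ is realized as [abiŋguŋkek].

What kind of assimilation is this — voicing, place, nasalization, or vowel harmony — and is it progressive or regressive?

place assimilation, regressive

/n/→[ŋ] /m/→[ŋ].
Each target copies a feature from the following segment, so the direction is regressive.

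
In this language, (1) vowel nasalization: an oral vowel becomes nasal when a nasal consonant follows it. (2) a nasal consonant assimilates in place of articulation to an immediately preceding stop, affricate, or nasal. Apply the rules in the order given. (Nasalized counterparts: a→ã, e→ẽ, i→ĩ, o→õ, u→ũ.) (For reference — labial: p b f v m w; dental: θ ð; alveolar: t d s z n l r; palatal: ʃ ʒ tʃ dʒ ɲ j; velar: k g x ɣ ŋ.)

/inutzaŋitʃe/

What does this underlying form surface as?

Rule 1: /i/ before nasal /n/ → [ĩ]
Rule 1: /a/ before nasal /ŋ/ → [ã]
After rule 1: ĩnutzãŋitʃe
Rule 2: no segment meets the rule's conditions; no change.

[ĩnutzãŋitʃe]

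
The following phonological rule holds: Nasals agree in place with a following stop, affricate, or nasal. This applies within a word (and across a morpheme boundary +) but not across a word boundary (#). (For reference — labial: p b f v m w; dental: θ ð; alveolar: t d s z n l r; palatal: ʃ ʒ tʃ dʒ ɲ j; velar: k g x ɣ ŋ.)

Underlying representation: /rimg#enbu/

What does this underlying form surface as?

/m/ before /g/ (velar) → [ŋ]
/n/ before /b/ (labial) → [m]

[riŋg#embu]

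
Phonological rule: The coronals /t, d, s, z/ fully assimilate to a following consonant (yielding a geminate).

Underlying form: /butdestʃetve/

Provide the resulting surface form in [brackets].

[buddetʃtʃevve]

/t/ before /d/ → [d] (total assimilation)
/s/ before /tʃ/ → [tʃ] (total assimilation)
/t/ before /v/ → [v] (total assimilation)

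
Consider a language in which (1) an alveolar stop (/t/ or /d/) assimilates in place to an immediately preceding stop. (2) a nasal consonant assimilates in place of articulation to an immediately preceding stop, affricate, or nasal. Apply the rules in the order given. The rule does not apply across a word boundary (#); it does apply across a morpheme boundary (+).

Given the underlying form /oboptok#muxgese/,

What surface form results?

[oboppok#muxgese]

Rule 1: /t/ after /p/ (labial) → [p]
After rule 1: oboppok#muxgese
Rule 2: no segment meets the rule's conditions; no change.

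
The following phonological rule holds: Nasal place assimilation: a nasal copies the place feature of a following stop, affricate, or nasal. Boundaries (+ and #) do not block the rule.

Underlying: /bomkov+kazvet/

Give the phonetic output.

[boŋkov+kazvet]

/m/ before /k/ (velar) → [ŋ]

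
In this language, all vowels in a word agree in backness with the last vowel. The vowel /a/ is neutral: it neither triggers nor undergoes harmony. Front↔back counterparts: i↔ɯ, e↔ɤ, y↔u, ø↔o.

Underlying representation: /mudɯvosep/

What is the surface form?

/u/ harmonizes with /e/ ([-back]) → [y]
/ɯ/ harmonizes with /e/ ([-back]) → [i]
/o/ harmonizes with /e/ ([-back]) → [ø]

[mydivøsep]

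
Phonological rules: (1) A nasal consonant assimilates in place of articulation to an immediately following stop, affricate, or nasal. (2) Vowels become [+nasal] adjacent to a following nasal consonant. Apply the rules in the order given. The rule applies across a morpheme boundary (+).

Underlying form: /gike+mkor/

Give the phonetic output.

[gikẽ+ŋkor]

Rule 1: /m/ before /k/ (velar) → [ŋ]
After rule 1: gike+ŋkor
Rule 2: /e/ before nasal /ŋ/ → [ẽ]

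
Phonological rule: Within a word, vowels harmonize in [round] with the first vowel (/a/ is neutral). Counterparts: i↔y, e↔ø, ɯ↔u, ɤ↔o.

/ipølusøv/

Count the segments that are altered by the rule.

/ø/ harmonizes with /i/ ([-round]) → [e]
/u/ harmonizes with /i/ ([-round]) → [ɯ]
/ø/ harmonizes with /i/ ([-round]) → [e]
3 segments change.

3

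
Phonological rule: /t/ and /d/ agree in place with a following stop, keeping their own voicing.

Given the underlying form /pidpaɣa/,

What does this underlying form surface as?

[pibpaɣa]

/d/ before /p/ (labial) → [b]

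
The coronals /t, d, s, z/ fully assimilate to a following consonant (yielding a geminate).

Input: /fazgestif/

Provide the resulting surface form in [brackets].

/z/ before /g/ → [g] (total assimilation)
/s/ before /t/ → [t] (total assimilation)

[faggettif]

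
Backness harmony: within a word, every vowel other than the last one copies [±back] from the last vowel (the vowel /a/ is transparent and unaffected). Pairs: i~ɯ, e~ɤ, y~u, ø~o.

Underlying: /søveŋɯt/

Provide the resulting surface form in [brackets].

/ø/ harmonizes with /ɯ/ ([+back]) → [o]
/e/ harmonizes with /ɯ/ ([+back]) → [ɤ]

[sovɤŋɯt]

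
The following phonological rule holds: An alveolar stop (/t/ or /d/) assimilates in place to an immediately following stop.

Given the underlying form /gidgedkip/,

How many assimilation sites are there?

/d/ before /g/ (velar) → [g]
/d/ before /k/ (velar) → [g]
2 segments change.

2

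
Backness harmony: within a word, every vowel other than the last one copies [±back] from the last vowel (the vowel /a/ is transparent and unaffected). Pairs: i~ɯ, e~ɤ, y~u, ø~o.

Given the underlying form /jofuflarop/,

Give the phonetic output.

[jofuflarop]

no segment meets the rule's conditions; no change.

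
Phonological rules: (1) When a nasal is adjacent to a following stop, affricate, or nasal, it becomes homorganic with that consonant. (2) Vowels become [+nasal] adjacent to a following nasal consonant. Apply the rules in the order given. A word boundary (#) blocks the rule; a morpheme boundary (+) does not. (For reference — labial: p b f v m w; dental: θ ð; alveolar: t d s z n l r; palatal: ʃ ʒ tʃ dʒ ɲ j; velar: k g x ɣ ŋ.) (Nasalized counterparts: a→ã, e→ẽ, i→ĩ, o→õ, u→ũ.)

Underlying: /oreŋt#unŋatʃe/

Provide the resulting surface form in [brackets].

Rule 1: /ŋ/ before /t/ (alveolar) → [n]
Rule 1: /n/ before /ŋ/ (velar) → [ŋ]
After rule 1: orent#uŋŋatʃe
Rule 2: /e/ before nasal /n/ → [ẽ]
Rule 2: /u/ before nasal /ŋ/ → [ũ]

[orẽnt#ũŋŋatʃe]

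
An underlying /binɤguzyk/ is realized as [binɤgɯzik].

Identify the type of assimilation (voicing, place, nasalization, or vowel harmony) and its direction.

vowel harmony, progressive

/u/→[ɯ] /y/→[i].
Vowels agree with the first vowel, so the harmony is progressive.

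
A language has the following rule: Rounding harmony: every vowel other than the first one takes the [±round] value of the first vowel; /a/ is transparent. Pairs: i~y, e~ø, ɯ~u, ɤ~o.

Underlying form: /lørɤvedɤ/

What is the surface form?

/ɤ/ harmonizes with /ø/ ([+round]) → [o]
/e/ harmonizes with /ø/ ([+round]) → [ø]
/ɤ/ harmonizes with /ø/ ([+round]) → [o]

[lørovødo]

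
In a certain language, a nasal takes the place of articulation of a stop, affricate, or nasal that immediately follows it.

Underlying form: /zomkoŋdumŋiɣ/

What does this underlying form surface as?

/m/ before /k/ (velar) → [ŋ]
/ŋ/ before /d/ (alveolar) → [n]
/m/ before /ŋ/ (velar) → [ŋ]

[zoŋkonduŋŋiɣ]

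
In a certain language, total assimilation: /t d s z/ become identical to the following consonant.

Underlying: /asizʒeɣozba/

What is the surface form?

[asiʒʒeɣobba]

/z/ before /ʒ/ → [ʒ] (total assimilation)
/z/ before /b/ → [b] (total assimilation)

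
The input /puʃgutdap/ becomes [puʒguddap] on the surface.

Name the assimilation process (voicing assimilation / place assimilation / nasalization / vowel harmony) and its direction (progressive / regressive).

voicing assimilation, regressive

/ʃ/→[ʒ] /t/→[d].
Each target copies a feature from the following segment, so the direction is regressive.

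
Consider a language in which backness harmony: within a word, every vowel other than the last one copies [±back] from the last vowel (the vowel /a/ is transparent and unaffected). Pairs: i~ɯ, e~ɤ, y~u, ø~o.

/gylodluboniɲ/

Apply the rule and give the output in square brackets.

[gylødlybøniɲ]

/o/ harmonizes with /i/ ([-back]) → [ø]
/u/ harmonizes with /i/ ([-back]) → [y]
/o/ harmonizes with /i/ ([-back]) → [ø]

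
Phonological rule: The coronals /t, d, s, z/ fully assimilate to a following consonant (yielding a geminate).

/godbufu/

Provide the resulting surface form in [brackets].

[gobbufu]

/d/ before /b/ → [b] (total assimilation)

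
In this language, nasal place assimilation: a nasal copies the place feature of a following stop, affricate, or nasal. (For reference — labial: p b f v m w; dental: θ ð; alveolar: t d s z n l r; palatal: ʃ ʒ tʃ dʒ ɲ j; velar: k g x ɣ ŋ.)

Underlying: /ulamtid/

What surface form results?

[ulantid]

/m/ before /t/ (alveolar) → [n]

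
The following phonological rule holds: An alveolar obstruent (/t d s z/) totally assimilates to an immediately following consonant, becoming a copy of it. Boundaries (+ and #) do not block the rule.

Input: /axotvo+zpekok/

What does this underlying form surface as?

/t/ before /v/ → [v] (total assimilation)
/z/ before /p/ → [p] (total assimilation)

[axovvo+ppekok]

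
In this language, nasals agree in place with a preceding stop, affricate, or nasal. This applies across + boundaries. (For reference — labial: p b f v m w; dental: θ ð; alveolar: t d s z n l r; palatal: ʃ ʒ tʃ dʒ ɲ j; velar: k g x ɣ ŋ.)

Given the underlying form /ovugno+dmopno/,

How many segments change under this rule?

3

/n/ after /g/ (velar) → [ŋ]
/m/ after /d/ (alveolar) → [n]
/n/ after /p/ (labial) → [m]
3 segments change.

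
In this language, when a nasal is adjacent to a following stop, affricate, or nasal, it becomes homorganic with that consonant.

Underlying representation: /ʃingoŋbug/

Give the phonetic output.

[ʃiŋgombug]

/n/ before /g/ (velar) → [ŋ]
/ŋ/ before /b/ (labial) → [m]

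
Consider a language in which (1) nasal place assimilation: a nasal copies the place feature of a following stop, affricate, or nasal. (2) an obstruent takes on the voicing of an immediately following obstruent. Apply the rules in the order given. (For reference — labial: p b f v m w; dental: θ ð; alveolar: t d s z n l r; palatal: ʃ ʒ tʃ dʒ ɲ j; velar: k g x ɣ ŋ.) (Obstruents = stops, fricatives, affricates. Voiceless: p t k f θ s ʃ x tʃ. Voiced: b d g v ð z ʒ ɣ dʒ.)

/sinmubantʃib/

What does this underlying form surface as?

[simmubaɲtʃib]

Rule 1: /n/ before /m/ (labial) → [m]
Rule 1: /n/ before /tʃ/ (palatal) → [ɲ]
After rule 1: simmubaɲtʃib
Rule 2: no segment meets the rule's conditions; no change.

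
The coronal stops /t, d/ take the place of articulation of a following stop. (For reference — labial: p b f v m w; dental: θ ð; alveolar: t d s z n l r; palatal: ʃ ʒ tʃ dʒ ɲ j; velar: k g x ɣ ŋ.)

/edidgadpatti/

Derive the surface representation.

/d/ before /g/ (velar) → [g]
/d/ before /p/ (labial) → [b]

[ediggabpatti]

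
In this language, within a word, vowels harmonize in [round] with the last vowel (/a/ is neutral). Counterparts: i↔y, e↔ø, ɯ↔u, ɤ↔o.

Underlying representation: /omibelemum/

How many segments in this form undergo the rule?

/i/ harmonizes with /u/ ([+round]) → [y]
/e/ harmonizes with /u/ ([+round]) → [ø]
/e/ harmonizes with /u/ ([+round]) → [ø]
3 segments change.

3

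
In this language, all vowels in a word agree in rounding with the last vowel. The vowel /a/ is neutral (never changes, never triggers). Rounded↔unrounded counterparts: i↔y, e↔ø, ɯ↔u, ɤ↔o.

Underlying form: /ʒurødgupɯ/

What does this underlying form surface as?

[ʒɯredgɯpɯ]

/u/ harmonizes with /ɯ/ ([-round]) → [ɯ]
/ø/ harmonizes with /ɯ/ ([-round]) → [e]
/u/ harmonizes with /ɯ/ ([-round]) → [ɯ]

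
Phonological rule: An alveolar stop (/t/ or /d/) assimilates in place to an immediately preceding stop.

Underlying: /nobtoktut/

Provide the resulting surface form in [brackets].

[nobpokkut]

/t/ after /b/ (labial) → [p]
/t/ after /k/ (velar) → [k]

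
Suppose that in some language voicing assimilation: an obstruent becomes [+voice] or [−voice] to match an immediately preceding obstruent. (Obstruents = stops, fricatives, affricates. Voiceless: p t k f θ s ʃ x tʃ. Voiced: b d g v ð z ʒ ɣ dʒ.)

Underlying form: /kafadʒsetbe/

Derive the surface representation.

/s/ after /dʒ/ (voiced) → [z]
/b/ after /t/ (voiceless) → [p]

[kafadʒzetpe]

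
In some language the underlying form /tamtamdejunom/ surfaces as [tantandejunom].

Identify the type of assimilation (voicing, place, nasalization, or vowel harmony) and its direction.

place assimilation, regressive

/m/→[n] /m/→[n].
Each target copies a feature from the following segment, so the direction is regressive.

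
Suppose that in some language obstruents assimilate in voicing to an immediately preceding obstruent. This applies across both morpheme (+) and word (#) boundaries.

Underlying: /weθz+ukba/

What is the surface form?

/z/ after /θ/ (voiceless) → [s]
/b/ after /k/ (voiceless) → [p]

[weθs+ukpa]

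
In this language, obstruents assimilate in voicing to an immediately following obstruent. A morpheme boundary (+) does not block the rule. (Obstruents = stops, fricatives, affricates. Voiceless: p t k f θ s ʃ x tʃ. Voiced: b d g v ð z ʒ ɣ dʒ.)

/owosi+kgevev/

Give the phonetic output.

[owosi+ggevev]

/k/ before /g/ (voiced) → [g]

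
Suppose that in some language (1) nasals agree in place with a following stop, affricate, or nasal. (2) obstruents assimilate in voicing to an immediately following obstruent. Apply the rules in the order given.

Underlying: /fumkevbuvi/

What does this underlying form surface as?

[fuŋkevbuvi]

Rule 1: /m/ before /k/ (velar) → [ŋ]
After rule 1: fuŋkevbuvi
Rule 2: no segment meets the rule's conditions; no change.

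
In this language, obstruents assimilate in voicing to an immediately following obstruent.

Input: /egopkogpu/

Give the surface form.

/g/ before /p/ (voiceless) → [k]

[egopkokpu]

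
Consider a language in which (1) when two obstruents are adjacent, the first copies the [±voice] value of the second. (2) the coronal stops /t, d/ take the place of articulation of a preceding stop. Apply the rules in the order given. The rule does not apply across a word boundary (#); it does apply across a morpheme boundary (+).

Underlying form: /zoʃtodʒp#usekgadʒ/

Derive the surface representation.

[zoʃtotʃp#useggadʒ]

Rule 1: /dʒ/ before /p/ (voiceless) → [tʃ]
Rule 1: /k/ before /g/ (voiced) → [g]
After rule 1: zoʃtotʃp#useggadʒ
Rule 2: no segment meets the rule's conditions; no change.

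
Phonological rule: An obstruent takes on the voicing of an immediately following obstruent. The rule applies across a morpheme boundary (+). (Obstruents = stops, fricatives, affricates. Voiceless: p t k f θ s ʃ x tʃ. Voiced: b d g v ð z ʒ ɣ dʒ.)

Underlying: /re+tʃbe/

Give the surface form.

/tʃ/ before /b/ (voiced) → [dʒ]

[re+dʒbe]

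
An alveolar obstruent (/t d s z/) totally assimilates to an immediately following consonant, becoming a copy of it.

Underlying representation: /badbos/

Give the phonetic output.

[babbos]

/d/ before /b/ → [b] (total assimilation)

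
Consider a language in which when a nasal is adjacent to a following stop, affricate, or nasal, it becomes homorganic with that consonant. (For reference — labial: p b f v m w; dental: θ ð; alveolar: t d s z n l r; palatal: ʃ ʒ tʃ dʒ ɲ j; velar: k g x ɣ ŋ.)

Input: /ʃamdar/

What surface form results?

/m/ before /d/ (alveolar) → [n]

[ʃandar]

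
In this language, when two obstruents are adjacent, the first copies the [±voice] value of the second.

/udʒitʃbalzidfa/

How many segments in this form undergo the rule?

2

/tʃ/ before /b/ (voiced) → [dʒ]
/d/ before /f/ (voiceless) → [t]
2 segments change.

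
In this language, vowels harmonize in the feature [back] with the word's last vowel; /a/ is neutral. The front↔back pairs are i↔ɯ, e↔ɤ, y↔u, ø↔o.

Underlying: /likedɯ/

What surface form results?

/i/ harmonizes with /ɯ/ ([+back]) → [ɯ]
/e/ harmonizes with /ɯ/ ([+back]) → [ɤ]

[lɯkɤdɯ]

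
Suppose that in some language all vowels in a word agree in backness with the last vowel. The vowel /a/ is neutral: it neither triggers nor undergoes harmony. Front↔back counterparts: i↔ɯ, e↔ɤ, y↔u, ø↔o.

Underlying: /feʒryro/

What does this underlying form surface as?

[fɤʒruro]

/e/ harmonizes with /o/ ([+back]) → [ɤ]
/y/ harmonizes with /o/ ([+back]) → [u]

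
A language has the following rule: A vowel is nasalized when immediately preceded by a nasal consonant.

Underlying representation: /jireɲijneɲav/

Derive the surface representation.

/i/ after nasal /ɲ/ → [ĩ]
/e/ after nasal /n/ → [ẽ]
/a/ after nasal /ɲ/ → [ã]

[jireɲĩjnẽɲãv]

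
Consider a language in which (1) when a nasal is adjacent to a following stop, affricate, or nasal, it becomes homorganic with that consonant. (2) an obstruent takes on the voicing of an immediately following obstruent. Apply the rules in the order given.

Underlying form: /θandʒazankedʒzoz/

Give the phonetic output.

[θaɲdʒazaŋkedʒzoz]

Rule 1: /n/ before /dʒ/ (palatal) → [ɲ]
Rule 1: /n/ before /k/ (velar) → [ŋ]
After rule 1: θaɲdʒazaŋkedʒzoz
Rule 2: no segment meets the rule's conditions; no change.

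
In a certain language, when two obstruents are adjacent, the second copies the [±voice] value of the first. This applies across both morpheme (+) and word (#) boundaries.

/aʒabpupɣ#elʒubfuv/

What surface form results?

/p/ after /b/ (voiced) → [b]
/ɣ/ after /p/ (voiceless) → [x]
/f/ after /b/ (voiced) → [v]

[aʒabbupx#elʒubvuv]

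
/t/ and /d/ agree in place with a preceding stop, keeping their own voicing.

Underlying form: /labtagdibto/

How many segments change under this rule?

3

/t/ after /b/ (labial) → [p]
/d/ after /g/ (velar) → [g]
/t/ after /b/ (labial) → [p]
3 segments change.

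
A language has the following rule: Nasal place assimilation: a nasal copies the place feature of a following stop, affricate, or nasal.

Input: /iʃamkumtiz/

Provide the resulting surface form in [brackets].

/m/ before /k/ (velar) → [ŋ]
/m/ before /t/ (alveolar) → [n]

[iʃaŋkuntiz]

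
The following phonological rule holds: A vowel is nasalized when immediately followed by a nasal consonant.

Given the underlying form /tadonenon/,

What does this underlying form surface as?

[tadõnẽnõn]

/o/ before nasal /n/ → [õ]
/e/ before nasal /n/ → [ẽ]
/o/ before nasal /n/ → [õ]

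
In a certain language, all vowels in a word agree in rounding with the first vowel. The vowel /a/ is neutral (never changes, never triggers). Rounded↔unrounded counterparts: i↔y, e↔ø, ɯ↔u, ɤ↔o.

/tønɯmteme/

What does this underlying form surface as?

/ɯ/ harmonizes with /ø/ ([+round]) → [u]
/e/ harmonizes with /ø/ ([+round]) → [ø]
/e/ harmonizes with /ø/ ([+round]) → [ø]

[tønumtømø]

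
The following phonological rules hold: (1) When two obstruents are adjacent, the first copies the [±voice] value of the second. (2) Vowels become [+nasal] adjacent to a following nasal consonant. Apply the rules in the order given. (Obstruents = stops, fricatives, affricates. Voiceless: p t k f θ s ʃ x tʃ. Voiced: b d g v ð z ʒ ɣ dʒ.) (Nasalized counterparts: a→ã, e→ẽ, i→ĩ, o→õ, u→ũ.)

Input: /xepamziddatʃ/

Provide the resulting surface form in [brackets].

[xepãmziddatʃ]

Rule 1: no segment meets the rule's conditions; no change.
After rule 1: xepamziddatʃ
Rule 2: /a/ before nasal /m/ → [ã]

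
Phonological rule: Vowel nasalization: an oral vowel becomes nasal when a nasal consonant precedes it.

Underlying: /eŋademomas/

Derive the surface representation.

[eŋãdemõmãs]

/a/ after nasal /ŋ/ → [ã]
/o/ after nasal /m/ → [õ]
/a/ after nasal /m/ → [ã]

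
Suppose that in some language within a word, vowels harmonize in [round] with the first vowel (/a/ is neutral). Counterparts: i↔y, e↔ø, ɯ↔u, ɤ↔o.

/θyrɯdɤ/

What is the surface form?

[θyrudo]

/ɯ/ harmonizes with /y/ ([+round]) → [u]
/ɤ/ harmonizes with /y/ ([+round]) → [o]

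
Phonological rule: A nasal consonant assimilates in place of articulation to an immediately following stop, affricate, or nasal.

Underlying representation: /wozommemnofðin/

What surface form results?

[wozommennofðin]

/m/ before /n/ (alveolar) → [n]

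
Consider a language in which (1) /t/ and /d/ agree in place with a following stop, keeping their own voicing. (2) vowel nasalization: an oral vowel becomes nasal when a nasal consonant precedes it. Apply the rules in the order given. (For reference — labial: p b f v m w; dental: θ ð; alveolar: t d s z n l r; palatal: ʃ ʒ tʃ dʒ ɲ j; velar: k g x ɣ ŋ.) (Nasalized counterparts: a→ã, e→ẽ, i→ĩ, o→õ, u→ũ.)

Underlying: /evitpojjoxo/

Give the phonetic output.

Rule 1: /t/ before /p/ (labial) → [p]
After rule 1: evippojjoxo
Rule 2: no segment meets the rule's conditions; no change.

[evippojjoxo]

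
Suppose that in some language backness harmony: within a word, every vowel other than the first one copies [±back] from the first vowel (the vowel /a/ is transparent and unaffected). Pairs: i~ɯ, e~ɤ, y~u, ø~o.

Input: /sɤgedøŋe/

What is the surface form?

/e/ harmonizes with /ɤ/ ([+back]) → [ɤ]
/ø/ harmonizes with /ɤ/ ([+back]) → [o]
/e/ harmonizes with /ɤ/ ([+back]) → [ɤ]

[sɤgɤdoŋɤ]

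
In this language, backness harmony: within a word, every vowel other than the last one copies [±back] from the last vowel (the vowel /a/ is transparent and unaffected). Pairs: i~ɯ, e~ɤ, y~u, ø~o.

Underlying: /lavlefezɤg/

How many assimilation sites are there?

2

/e/ harmonizes with /ɤ/ ([+back]) → [ɤ]
/e/ harmonizes with /ɤ/ ([+back]) → [ɤ]
2 segments change.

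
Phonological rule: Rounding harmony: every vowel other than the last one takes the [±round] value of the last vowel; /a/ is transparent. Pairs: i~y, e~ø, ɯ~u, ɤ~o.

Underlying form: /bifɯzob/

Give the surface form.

/i/ harmonizes with /o/ ([+round]) → [y]
/ɯ/ harmonizes with /o/ ([+round]) → [u]

[byfuzob]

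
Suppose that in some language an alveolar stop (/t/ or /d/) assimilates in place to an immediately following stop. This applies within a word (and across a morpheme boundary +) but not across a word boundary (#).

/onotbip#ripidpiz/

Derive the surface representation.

/t/ before /b/ (labial) → [p]
/d/ before /p/ (labial) → [b]

[onopbip#ripibpiz]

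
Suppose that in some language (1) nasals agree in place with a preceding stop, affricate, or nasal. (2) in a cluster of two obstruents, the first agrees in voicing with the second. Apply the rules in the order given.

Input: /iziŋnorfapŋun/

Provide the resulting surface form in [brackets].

[iziŋŋorfapmun]

Rule 1: /n/ after /ŋ/ (velar) → [ŋ]
Rule 1: /ŋ/ after /p/ (labial) → [m]
After rule 1: iziŋŋorfapmun
Rule 2: no segment meets the rule's conditions; no change.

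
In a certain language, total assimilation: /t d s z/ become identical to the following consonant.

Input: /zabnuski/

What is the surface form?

[zabnukki]

/s/ before /k/ → [k] (total assimilation)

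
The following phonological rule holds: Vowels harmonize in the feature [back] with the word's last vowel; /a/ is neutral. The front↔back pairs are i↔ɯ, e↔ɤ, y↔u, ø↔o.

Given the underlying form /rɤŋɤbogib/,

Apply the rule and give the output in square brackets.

/ɤ/ harmonizes with /i/ ([-back]) → [e]
/ɤ/ harmonizes with /i/ ([-back]) → [e]
/o/ harmonizes with /i/ ([-back]) → [ø]

[reŋebøgib]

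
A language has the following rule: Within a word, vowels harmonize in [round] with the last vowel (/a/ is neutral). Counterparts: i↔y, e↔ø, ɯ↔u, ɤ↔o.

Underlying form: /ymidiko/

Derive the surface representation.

[ymydyko]

/i/ harmonizes with /o/ ([+round]) → [y]
/i/ harmonizes with /o/ ([+round]) → [y]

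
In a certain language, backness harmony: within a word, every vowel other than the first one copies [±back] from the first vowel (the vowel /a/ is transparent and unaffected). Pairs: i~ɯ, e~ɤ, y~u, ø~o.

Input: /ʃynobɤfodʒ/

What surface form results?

/o/ harmonizes with /y/ ([-back]) → [ø]
/ɤ/ harmonizes with /y/ ([-back]) → [e]
/o/ harmonizes with /y/ ([-back]) → [ø]

[ʃynøbefødʒ]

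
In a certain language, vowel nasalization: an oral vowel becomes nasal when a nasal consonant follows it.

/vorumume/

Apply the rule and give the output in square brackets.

[vorũmũme]

/u/ before nasal /m/ → [ũ]
/u/ before nasal /m/ → [ũ]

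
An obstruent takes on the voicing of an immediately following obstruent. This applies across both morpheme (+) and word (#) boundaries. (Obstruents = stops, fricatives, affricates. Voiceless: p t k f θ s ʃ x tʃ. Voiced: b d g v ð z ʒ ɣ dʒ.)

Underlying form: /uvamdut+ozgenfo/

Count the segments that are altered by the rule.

No segment meets the rule's conditions.

0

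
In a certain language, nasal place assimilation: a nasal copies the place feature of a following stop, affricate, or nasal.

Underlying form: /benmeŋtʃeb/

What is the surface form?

/n/ before /m/ (labial) → [m]
/ŋ/ before /tʃ/ (palatal) → [ɲ]

[bemmeɲtʃeb]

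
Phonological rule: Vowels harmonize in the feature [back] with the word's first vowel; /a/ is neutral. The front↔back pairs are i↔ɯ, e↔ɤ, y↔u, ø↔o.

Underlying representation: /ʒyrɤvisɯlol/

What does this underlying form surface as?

/ɤ/ harmonizes with /y/ ([-back]) → [e]
/ɯ/ harmonizes with /y/ ([-back]) → [i]
/o/ harmonizes with /y/ ([-back]) → [ø]

[ʒyrevisiløl]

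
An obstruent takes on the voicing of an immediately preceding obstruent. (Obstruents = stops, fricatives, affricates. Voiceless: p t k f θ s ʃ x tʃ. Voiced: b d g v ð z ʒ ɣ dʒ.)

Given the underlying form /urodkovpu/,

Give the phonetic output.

/k/ after /d/ (voiced) → [g]
/p/ after /v/ (voiced) → [b]

[urodgovbu]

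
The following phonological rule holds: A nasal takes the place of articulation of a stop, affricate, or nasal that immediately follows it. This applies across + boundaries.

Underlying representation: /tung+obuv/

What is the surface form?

[tuŋg+obuv]

/n/ before /g/ (velar) → [ŋ]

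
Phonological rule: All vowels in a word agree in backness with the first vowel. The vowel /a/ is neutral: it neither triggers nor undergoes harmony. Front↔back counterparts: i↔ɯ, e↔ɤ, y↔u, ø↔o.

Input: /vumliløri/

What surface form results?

/i/ harmonizes with /u/ ([+back]) → [ɯ]
/ø/ harmonizes with /u/ ([+back]) → [o]
/i/ harmonizes with /u/ ([+back]) → [ɯ]

[vumlɯlorɯ]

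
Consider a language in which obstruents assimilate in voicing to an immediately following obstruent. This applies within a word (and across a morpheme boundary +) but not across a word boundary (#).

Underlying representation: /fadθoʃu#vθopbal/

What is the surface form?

/d/ before /θ/ (voiceless) → [t]
/v/ before /θ/ (voiceless) → [f]
/p/ before /b/ (voiced) → [b]

[fatθoʃu#fθobbal]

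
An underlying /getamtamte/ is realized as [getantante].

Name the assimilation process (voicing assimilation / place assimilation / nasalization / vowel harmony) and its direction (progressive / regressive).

place assimilation, regressive

/m/→[n] /m/→[n].
Each target copies a feature from the following segment, so the direction is regressive.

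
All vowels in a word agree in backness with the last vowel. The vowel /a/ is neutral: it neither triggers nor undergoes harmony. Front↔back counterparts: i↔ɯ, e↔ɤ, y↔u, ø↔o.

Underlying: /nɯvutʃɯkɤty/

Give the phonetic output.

[nivytʃikety]

/ɯ/ harmonizes with /y/ ([-back]) → [i]
/u/ harmonizes with /y/ ([-back]) → [y]
/ɯ/ harmonizes with /y/ ([-back]) → [i]
/ɤ/ harmonizes with /y/ ([-back]) → [e]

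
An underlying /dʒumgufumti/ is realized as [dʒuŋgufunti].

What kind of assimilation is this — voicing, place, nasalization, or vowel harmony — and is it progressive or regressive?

/m/→[ŋ] /m/→[n].
Each target copies a feature from the following segment, so the direction is regressive.

place assimilation, regressive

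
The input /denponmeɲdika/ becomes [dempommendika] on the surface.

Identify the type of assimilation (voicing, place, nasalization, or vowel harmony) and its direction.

place assimilation, regressive

/n/→[m] /n/→[m] /ɲ/→[n].
Each target copies a feature from the following segment, so the direction is regressive.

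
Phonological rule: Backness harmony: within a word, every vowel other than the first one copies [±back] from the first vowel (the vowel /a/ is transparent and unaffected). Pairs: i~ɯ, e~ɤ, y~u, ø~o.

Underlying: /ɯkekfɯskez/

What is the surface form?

/e/ harmonizes with /ɯ/ ([+back]) → [ɤ]
/e/ harmonizes with /ɯ/ ([+back]) → [ɤ]

[ɯkɤkfɯskɤz]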